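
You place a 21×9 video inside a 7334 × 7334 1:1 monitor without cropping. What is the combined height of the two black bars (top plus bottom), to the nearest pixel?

21×9 (2.333) > 1:1 (1.000), so the video fills the width.
The video is 7334 × 9/21 ≈ 3143.14 px tall.
Leftover height: 7334 − 3143.14 = 4190.86 px.

4191 px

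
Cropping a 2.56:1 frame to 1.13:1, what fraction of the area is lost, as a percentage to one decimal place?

55.9%

1.13:1 is narrower than 2.56:1, so the crop keeps the full height and trims the width.
Fraction kept = (1.130)/(2.560) ≈ 44.14%, so 55.86% is lost.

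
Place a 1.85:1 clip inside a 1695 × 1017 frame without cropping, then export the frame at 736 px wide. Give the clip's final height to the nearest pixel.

398 px

At 1695×1017 the clip is width-limited, so height = 1695 / 1.850 ≈ 916.22 px.
Resizing to 736 px wide multiplies everything by 0.4342: 916.22 → 397.84 px.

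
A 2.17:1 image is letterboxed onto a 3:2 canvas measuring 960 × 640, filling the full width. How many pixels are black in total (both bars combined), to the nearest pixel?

189700 pixels

That makes the image 442.3963 px tall (960 / 2.170).
Black = 640 − 442.3963 = 197.6037 px.
Across the 960-px span: 197.6037 × 960 ≈ 189700 px.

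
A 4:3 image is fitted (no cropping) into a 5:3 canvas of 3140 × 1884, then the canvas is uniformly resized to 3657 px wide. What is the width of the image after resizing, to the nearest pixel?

In the 3140×1884 frame the image fills the height: width = 1884 × 4/3 ≈ 2512.00 px.
The frame scales by 3657/3140 = 1.1646; 2512.00 × 1.1646 ≈ 2925.60 px.

2926 px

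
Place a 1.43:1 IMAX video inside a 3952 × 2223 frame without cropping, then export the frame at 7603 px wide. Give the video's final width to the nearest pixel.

Fitted into 3952×2223, the video spans the height; its width is 2223 × 1.430 ≈ 3178.89 px.
Scaling 3952 → 7603 is ×1.9238, so the width becomes 3178.89 × 1.9238 ≈ 6115.66 px.

6116 px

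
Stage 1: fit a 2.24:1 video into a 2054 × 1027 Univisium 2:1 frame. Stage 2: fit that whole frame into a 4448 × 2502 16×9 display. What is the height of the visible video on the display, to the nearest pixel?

1986 px

2.24:1 in 2054×1027: fills the width, so the video is 2054.00 × 916.96.
Univisium 2:1 in 4448×2502: fills the width, so the intermediate becomes 4448.00 × 2224.00 — a scale of ×2.1655.
So the video's height is 916.96 × 2.1655 ≈ 1985.71.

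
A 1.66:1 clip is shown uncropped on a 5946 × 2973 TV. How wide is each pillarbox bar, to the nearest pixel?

Since 1.660 < 2.000, the clip is height-limited.
That makes the image 4935.18 px wide (2973 × 1.660).
Leftover width: 5946 − 4935.18 = 1010.82 px → 505.41 each side.

505 px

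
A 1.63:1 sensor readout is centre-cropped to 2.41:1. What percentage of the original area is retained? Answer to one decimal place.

67.6%

The width stays; only height is cut (since 2.41:1 is wider than 1.63:1).
Fraction kept = (1.630)/(2.410) ≈ 67.63%.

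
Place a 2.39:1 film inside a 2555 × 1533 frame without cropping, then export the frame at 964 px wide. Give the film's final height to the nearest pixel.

403 px

In the 2555×1533 frame the film fills the width: height = 2555 / 2.390 ≈ 1069.04 px.
The frame scales by 964/2555 = 0.3773; 1069.04 × 0.3773 ≈ 403.35 px.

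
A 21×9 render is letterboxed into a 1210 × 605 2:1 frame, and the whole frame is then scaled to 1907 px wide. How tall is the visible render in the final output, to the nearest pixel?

817 px

In the 1210×605 frame the render fills the width: height = 1210 × 9/21 ≈ 518.57 px.
Scaling 1210 → 1907 is ×1.5760, so the height becomes 518.57 × 1.5760 ≈ 817.29 px.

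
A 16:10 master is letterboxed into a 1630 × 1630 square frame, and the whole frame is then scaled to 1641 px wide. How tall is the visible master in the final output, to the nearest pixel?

At 1630×1630 the master is width-limited, so height = 1630 × 10/16 ≈ 1018.75 px.
Scaling 1630 → 1641 is ×1.0067, so the height becomes 1018.75 × 1.0067 ≈ 1025.62 px.

1026 px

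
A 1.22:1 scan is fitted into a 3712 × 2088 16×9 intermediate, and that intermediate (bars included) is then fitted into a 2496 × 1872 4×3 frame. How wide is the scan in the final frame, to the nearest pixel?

First fit — 1.22:1 into 3712×2088 spans the height: 2547.36 × 2088.00.
16×9 in 2496×1872: fills the width, so the intermediate becomes 2496.00 × 1404.00 — a scale of ×0.6724.
The scan scales with it: width 2547.36 × 0.6724 ≈ 1712.88.

1713 px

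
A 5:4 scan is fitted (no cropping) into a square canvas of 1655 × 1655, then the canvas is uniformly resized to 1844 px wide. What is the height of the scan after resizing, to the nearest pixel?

At 1655×1655 the scan is width-limited, so height = 1655 × 4/5 ≈ 1324.00 px.
Scaling 1655 → 1844 is ×1.1142, so the height becomes 1324.00 × 1.1142 ≈ 1475.20 px.

1475 px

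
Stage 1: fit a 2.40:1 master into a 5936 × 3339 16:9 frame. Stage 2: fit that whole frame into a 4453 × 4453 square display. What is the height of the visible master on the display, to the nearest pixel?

1855 px

First fit — 2.40:1 into 5936×3339 spans the width: 5936.00 × 2473.33.
Second fit — the 16:9 canvas into 4453×4453 spans the width: 4453.00 × 2504.81 (×0.7502 from 5936×3339).
So the master's height is 2473.33 × 0.7502 ≈ 1855.42.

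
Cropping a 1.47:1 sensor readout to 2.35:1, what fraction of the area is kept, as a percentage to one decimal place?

The width stays; only height is cut (since 2.35:1 is wider than 1.47:1).
Fraction kept = (1.470)/(2.350) ≈ 62.55%.

62.6%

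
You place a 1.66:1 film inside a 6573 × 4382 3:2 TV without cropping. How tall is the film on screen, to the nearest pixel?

3960 px

1.66:1 (1.660) > 3:2 (1.500), so the film fills the width.
The film is 6573 / 1.660 ≈ 3959.64 px tall.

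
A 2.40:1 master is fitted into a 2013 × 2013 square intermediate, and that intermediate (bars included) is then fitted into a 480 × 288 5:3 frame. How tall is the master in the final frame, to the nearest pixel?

2.40:1 in 2013×2013: fills the width, so the master is 2013.00 × 838.75.
square in 480×288: fills the height, so the intermediate becomes 288.00 × 288.00 — a scale of ×0.1431.
So the master's height is 838.75 × 0.1431 ≈ 120.00.

120 px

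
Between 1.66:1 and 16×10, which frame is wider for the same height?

1.66:1

1.66 and 16×10 = 1.6; 1.66 > 1.6.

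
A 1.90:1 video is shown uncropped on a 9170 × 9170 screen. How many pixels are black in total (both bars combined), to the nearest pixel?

39831584 pixels

Since 1.900 > 1.000, the video is width-limited.
The video is 9170 / 1.900 ≈ 4826.3158 px tall.
9170 − 4826.3158 = 4343.6842 px of bars.
Bar area = 4343.6842 × 9170 ≈ 39831584 px.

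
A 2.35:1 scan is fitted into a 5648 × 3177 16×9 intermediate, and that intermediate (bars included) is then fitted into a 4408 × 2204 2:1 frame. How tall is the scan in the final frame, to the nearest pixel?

1667 px

First fit — 2.35:1 into 5648×3177 spans the width: 5648.00 × 2403.40.
Second fit — the 16×9 canvas into 4408×2204 spans the height: 3918.22 × 2204.00 (×0.6937 from 5648×3177).
Applying the same ×0.6937: 2403.40 → 1667.33.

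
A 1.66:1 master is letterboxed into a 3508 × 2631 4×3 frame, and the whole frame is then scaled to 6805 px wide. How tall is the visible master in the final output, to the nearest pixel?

Fitted into 3508×2631, the master spans the width; its height is 3508 / 1.660 ≈ 2113.25 px.
Scaling 3508 → 6805 is ×1.9399, so the height becomes 2113.25 × 1.9399 ≈ 4099.40 px.

4099 px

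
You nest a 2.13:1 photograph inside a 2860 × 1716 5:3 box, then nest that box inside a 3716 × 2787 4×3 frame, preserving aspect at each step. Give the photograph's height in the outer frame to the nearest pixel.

First fit — 2.13:1 into 2860×1716 spans the width: 2860.00 × 1342.72.
Second fit — the 5:3 canvas into 3716×2787 spans the width: 3716.00 × 2229.60 (×1.2993 from 2860×1716).
The photograph scales with it: height 1342.72 × 1.2993 ≈ 1744.60.

1745 px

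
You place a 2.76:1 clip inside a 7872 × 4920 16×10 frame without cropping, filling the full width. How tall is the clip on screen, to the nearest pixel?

2852 px

The clip is 7872 / 2.760 ≈ 2852.17 px tall.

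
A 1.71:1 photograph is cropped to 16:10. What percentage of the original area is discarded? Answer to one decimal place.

6.4%

The height stays; only width is cut (since 16:10 is narrower than 1.71:1).
Fraction kept = (1.600)/(1.710) ≈ 93.57%, so 6.43% is lost.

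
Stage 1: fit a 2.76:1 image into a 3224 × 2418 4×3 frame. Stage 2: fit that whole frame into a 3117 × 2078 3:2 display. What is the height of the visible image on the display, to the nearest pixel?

Inside the 3224×2418 canvas the image is width-limited at 3224.00 × 1168.12.
4×3 in 3117×2078: fills the height, so the intermediate becomes 2770.67 × 2078.00 — a scale of ×0.8594.
The image scales with it: height 1168.12 × 0.8594 ≈ 1003.86.

1004 px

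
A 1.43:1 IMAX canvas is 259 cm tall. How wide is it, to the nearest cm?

370 cm

Width = 259 × 1.430 = 370.37.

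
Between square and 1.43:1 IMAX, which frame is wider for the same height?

square = 1 and 1.43; 1.43 > 1.

1.43:1 IMAX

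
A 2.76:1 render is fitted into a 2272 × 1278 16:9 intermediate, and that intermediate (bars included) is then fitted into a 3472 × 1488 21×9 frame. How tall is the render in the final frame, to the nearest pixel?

2.76:1 in 2272×1278: fills the width, so the render is 2272.00 × 823.19.
16:9 in 3472×1488: fills the height, so the intermediate becomes 2645.33 × 1488.00 — a scale of ×1.1643.
Applying the same ×1.1643: 823.19 → 958.45.

958 px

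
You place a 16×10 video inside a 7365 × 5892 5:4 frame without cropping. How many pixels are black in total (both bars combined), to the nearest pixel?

9492564 pixels

16×10 is wider than 5:4, so it spans the full width.
The video is 7365 × 10/16 ≈ 4603.1250 px tall.
Black = 5892 − 4603.1250 = 1288.8750 px.
That's 1288.8750 × 7365 ≈ 9492564 black pixels.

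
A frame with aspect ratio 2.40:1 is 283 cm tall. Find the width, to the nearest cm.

Width = 283 × 2.400 = 679.20.

679 cm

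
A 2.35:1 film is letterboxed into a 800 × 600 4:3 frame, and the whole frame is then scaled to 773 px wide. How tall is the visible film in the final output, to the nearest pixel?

In the 800×600 frame the film fills the width: height = 800 / 2.350 ≈ 340.43 px.
The frame scales by 773/800 = 0.9663; 340.43 × 0.9663 ≈ 328.94 px.

329 px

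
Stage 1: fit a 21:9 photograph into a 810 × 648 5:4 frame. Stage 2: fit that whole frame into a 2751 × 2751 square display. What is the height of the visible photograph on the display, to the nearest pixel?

First fit — 21:9 into 810×648 spans the width: 810.00 × 347.14.
Second fit — the 5:4 canvas into 2751×2751 spans the width: 2751.00 × 2200.80 (×3.3963 from 810×648).
Applying the same ×3.3963: 347.14 → 1179.00.

1179 px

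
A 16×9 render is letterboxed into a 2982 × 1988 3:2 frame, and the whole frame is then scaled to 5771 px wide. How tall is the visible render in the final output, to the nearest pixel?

3246 px

At 2982×1988 the render is width-limited, so height = 2982 × 9/16 ≈ 1677.38 px.
Resizing to 5771 px wide multiplies everything by 1.9353: 1677.38 → 3246.19 px.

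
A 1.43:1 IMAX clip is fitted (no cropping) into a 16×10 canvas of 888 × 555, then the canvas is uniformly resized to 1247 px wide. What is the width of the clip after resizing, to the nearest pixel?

1115 px

In the 888×555 frame the clip fills the height: width = 555 × 1.430 ≈ 793.65 px.
Scaling 888 → 1247 is ×1.4043, so the width becomes 793.65 × 1.4043 ≈ 1114.51 px.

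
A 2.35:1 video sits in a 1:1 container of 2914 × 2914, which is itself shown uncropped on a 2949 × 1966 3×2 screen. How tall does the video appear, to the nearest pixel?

Inside the 2914×2914 canvas the video is width-limited at 2914.00 × 1240.00.
Second fit — the 1:1 canvas into 2949×1966 spans the height: 1966.00 × 1966.00 (×0.6747 from 2914×2914).
The video scales with it: height 1240.00 × 0.6747 ≈ 836.60.

837 px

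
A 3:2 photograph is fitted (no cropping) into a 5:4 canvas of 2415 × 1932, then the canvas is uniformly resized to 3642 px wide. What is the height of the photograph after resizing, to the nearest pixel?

2428 px

At 2415×1932 the photograph is width-limited, so height = 2415 × 2/3 ≈ 1610.00 px.
Scaling 2415 → 3642 is ×1.5081, so the height becomes 1610.00 × 1.5081 ≈ 2428.00 px.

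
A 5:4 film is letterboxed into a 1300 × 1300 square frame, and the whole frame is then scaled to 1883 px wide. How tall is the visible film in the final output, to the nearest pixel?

At 1300×1300 the film is width-limited, so height = 1300 × 4/5 ≈ 1040.00 px.
Scaling 1300 → 1883 is ×1.4485, so the height becomes 1040.00 × 1.4485 ≈ 1506.40 px.

1506 px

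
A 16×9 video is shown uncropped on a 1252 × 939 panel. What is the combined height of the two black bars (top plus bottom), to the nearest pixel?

16×9 (1.778) > 4:3 (1.333), so the video fills the width.
The video is 1252 × 9/16 ≈ 704.25 px tall.
Leftover height: 939 − 704.25 = 234.75 px.

235 px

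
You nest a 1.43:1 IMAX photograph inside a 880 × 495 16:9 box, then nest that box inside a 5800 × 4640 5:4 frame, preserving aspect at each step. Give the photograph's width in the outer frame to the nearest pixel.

4665 px

First fit — 1.43:1 IMAX into 880×495 spans the height: 707.85 × 495.00.
16:9 in 5800×4640: fills the width, so the intermediate becomes 5800.00 × 3262.50 — a scale of ×6.5909.
The photograph scales with it: width 707.85 × 6.5909 ≈ 4665.38.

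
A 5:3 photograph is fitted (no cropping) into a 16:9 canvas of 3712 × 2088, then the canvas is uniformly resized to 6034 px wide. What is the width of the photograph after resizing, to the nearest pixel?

5657 px

Fitted into 3712×2088, the photograph spans the height; its width is 2088 × 5/3 ≈ 3480.00 px.
Scaling 3712 → 6034 is ×1.6255, so the width becomes 3480.00 × 1.6255 ≈ 5656.88 px.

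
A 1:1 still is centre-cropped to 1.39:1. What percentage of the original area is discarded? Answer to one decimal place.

Going from 1:1 to 1.39:1 means cutting height while keeping width.
(1.000)/(1.390) ≈ 0.719 of the area survives, leaving 28.06% discarded.

28.1%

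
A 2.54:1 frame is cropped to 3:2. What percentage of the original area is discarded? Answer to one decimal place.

Going from 2.54:1 to 3:2 means cutting width while keeping height.
(1.500)/(2.540) ≈ 0.591 of the area survives, leaving 40.94% discarded.

40.9%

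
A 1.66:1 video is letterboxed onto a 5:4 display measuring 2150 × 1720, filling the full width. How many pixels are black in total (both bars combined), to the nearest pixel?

913361 pixels

Content height = 2150 / 1.660 ≈ 1295.1807 px.
1720 − 1295.1807 = 424.8193 px of bars.
That's 424.8193 × 2150 ≈ 913361 black pixels.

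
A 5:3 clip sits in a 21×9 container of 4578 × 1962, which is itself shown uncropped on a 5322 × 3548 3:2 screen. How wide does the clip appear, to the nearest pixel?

First fit — 5:3 into 4578×1962 spans the height: 3270.00 × 1962.00.
The 21×9 canvas is width-limited in 5322×3548, giving 5322.00 × 2280.86; scale factor 1.1625.
So the clip's width is 3270.00 × 1.1625 ≈ 3801.43.

3801 px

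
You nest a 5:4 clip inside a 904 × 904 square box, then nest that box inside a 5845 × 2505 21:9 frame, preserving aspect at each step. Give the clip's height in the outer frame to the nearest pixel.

First fit — 5:4 into 904×904 spans the width: 904.00 × 723.20.
Second fit — the square canvas into 5845×2505 spans the height: 2505.00 × 2505.00 (×2.7710 from 904×904).
The clip scales with it: height 723.20 × 2.7710 ≈ 2004.00.

2004 px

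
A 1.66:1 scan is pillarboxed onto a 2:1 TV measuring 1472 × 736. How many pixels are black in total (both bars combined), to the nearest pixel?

1.66:1 (1.660) < 2:1 (2.000), so the scan fills the height.
That makes the image 1221.7600 px wide (736 × 1.660).
1472 − 1221.7600 = 250.2400 px of bars.
Across the 736-px span: 250.2400 × 736 ≈ 184177 px.

184177 pixels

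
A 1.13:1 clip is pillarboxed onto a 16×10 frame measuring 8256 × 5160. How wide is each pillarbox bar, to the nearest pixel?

1.13:1 (1.130) < 16×10 (1.600), so the clip fills the height.
Content width = 5160 × 1.130 ≈ 5830.80 px.
8256 − 5830.80 = 2425.20 px of bars (1212.60 each).

1213 px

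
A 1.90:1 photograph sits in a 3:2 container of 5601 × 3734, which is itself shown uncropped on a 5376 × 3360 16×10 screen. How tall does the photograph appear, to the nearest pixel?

1.90:1 in 5601×3734: fills the width, so the photograph is 5601.00 × 2947.89.
Second fit — the 3:2 canvas into 5376×3360 spans the height: 5040.00 × 3360.00 (×0.8998 from 5601×3734).
Applying the same ×0.8998: 2947.89 → 2652.63.

2653 px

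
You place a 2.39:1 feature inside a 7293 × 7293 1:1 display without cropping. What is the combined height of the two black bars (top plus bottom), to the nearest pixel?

4242 px

2.39:1 (2.390) > 1:1 (1.000), so the feature fills the width.
The feature is 7293 / 2.390 ≈ 3051.46 px tall.
Leftover height: 7293 − 3051.46 = 4241.54 px.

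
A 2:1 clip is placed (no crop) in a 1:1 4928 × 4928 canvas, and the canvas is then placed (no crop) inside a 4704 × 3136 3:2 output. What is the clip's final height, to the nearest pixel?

2:1 in 4928×4928: fills the width, so the clip is 4928.00 × 2464.00.
Second fit — the 1:1 canvas into 4704×3136 spans the height: 3136.00 × 3136.00 (×0.6364 from 4928×4928).
The clip scales with it: height 2464.00 × 0.6364 ≈ 1568.00.

1568 px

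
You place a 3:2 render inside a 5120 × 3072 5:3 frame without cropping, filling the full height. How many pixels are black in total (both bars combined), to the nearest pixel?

1572864 pixels

Content width = 3072 × 3/2 ≈ 4608.0000 px.
5120 − 4608.0000 = 512.0000 px of bars.
Bar area = 512.0000 × 3072 ≈ 1572864 px.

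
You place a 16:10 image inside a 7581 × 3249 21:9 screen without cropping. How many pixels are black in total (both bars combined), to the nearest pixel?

7741067 pixels

16:10 (1.600) < 21:9 (2.333), so the image fills the height.
The image is 3249 × 16/10 ≈ 5198.4000 px wide.
7581 − 5198.4000 = 2382.6000 px of bars.
Across the 3249-px span: 2382.6000 × 3249 ≈ 7741067 px.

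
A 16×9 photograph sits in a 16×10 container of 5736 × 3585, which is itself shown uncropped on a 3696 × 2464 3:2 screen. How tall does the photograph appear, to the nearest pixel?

First fit — 16×9 into 5736×3585 spans the width: 5736.00 × 3226.50.
16×10 in 3696×2464: fills the width, so the intermediate becomes 3696.00 × 2310.00 — a scale of ×0.6444.
Applying the same ×0.6444: 3226.50 → 2079.00.

2079 px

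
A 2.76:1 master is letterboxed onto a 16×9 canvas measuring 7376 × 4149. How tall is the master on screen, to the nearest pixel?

2672 px

Since 2.760 > 1.778, the master is width-limited.
Content height = 7376 / 2.760 ≈ 2672.46 px.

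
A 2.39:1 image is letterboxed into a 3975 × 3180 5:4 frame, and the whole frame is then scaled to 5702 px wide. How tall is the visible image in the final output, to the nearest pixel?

2386 px

In the 3975×3180 frame the image fills the width: height = 3975 / 2.390 ≈ 1663.18 px.
Resizing to 5702 px wide multiplies everything by 1.4345: 1663.18 → 2385.77 px.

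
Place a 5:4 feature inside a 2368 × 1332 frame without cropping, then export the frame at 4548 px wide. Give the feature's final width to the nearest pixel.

3198 px

Fitted into 2368×1332, the feature spans the height; its width is 1332 × 5/4 ≈ 1665.00 px.
Scaling 2368 → 4548 is ×1.9206, so the width becomes 1665.00 × 1.9206 ≈ 3197.81 px.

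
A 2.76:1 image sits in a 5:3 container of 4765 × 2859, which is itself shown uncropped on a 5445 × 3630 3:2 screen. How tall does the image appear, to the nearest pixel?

1973 px

First fit — 2.76:1 into 4765×2859 spans the width: 4765.00 × 1726.45.
5:3 in 5445×3630: fills the width, so the intermediate becomes 5445.00 × 3267.00 — a scale of ×1.1427.
So the image's height is 1726.45 × 1.1427 ≈ 1972.83.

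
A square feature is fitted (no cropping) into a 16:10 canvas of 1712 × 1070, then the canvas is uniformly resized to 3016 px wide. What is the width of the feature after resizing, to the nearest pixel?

1885 px

In the 1712×1070 frame the feature fills the height: width = 1070 × 1/1 ≈ 1070.00 px.
Scaling 1712 → 3016 is ×1.7617, so the width becomes 1070.00 × 1.7617 ≈ 1885.00 px.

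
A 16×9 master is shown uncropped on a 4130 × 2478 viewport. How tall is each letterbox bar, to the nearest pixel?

77 px

Since 1.778 > 1.667, the master is width-limited.
That makes the image 2323.12 px tall (4130 × 9/16).
Black = 2478 − 2323.12 = 154.88 px, or 77.44 per bar.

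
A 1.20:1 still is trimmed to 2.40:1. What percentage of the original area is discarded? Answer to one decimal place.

50.0%

The width stays; only height is cut (since 2.40:1 is wider than 1.20:1).
Fraction kept = (1.200)/(2.400) ≈ 50.00%, so 50.00% is lost.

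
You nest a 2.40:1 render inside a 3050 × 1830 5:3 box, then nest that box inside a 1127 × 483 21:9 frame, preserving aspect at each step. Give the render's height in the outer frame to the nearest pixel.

335 px

Inside the 3050×1830 canvas the render is width-limited at 3050.00 × 1270.83.
5:3 in 1127×483: fills the height, so the intermediate becomes 805.00 × 483.00 — a scale of ×0.2639.
The render scales with it: height 1270.83 × 0.2639 ≈ 335.42.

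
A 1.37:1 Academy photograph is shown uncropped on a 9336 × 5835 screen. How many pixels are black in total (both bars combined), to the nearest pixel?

1.37:1 Academy is narrower than 16×10, so it spans the full height.
The photograph is 5835 × 1.370 ≈ 7993.9500 px wide.
9336 − 7993.9500 = 1342.0500 px of bars.
That's 1342.0500 × 5835 ≈ 7830862 black pixels.

7830862 pixels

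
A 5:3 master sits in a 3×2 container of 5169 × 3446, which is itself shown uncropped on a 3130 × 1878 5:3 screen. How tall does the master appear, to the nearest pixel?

5:3 in 5169×3446: fills the width, so the master is 5169.00 × 3101.40.
The 3×2 canvas is height-limited in 3130×1878, giving 2817.00 × 1878.00; scale factor 0.5450.
The master scales with it: height 3101.40 × 0.5450 ≈ 1690.20.

1690 px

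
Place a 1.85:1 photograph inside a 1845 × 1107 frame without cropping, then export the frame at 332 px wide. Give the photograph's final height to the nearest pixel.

In the 1845×1107 frame the photograph fills the width: height = 1845 / 1.850 ≈ 997.30 px.
Scaling 1845 → 332 is ×0.1799, so the height becomes 997.30 × 0.1799 ≈ 179.46 px.

179 px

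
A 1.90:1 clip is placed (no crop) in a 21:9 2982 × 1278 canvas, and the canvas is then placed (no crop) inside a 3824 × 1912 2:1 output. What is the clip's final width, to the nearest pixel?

3114 px

Inside the 2982×1278 canvas the clip is height-limited at 2428.20 × 1278.00.
Second fit — the 21:9 canvas into 3824×1912 spans the width: 3824.00 × 1638.86 (×1.2824 from 2982×1278).
The clip scales with it: width 2428.20 × 1.2824 ≈ 3113.83.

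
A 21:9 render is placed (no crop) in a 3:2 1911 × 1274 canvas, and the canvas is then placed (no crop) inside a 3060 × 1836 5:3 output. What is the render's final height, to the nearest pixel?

1180 px

Inside the 1911×1274 canvas the render is width-limited at 1911.00 × 819.00.
3:2 in 3060×1836: fills the height, so the intermediate becomes 2754.00 × 1836.00 — a scale of ×1.4411.
The render scales with it: height 819.00 × 1.4411 ≈ 1180.29.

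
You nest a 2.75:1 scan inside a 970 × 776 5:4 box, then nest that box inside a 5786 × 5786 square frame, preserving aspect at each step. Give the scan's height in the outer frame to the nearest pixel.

2.75:1 in 970×776: fills the width, so the scan is 970.00 × 352.73.
The 5:4 canvas is width-limited in 5786×5786, giving 5786.00 × 4628.80; scale factor 5.9649.
So the scan's height is 352.73 × 5.9649 ≈ 2104.00.

2104 px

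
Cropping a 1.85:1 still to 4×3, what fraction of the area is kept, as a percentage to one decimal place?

72.1%

4×3 is narrower than 1.85:1, so the crop keeps the full height and trims the width.
Area ratio = (1.333)/(1.850) = 72.07% retained.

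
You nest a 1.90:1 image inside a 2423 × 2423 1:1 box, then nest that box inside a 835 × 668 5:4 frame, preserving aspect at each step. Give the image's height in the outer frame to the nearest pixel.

1.90:1 in 2423×2423: fills the width, so the image is 2423.00 × 1275.26.
1:1 in 835×668: fills the height, so the intermediate becomes 668.00 × 668.00 — a scale of ×0.2757.
Applying the same ×0.2757: 1275.26 → 351.58.

352 px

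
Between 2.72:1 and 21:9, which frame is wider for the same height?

2.72:1

2.72 and 21:9 = 2.333; 2.72 > 2.333.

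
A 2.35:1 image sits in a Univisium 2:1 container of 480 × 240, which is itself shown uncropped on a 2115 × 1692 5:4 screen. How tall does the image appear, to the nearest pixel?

900 px

2.35:1 in 480×240: fills the width, so the image is 480.00 × 204.26.
The Univisium 2:1 canvas is width-limited in 2115×1692, giving 2115.00 × 1057.50; scale factor 4.4062.
The image scales with it: height 204.26 × 4.4062 ≈ 900.00.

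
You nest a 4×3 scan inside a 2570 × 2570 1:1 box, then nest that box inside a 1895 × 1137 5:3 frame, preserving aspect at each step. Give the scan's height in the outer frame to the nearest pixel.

853 px

4×3 in 2570×2570: fills the width, so the scan is 2570.00 × 1927.50.
The 1:1 canvas is height-limited in 1895×1137, giving 1137.00 × 1137.00; scale factor 0.4424.
Applying the same ×0.4424: 1927.50 → 852.75.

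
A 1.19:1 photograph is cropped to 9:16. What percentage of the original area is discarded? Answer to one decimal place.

9:16 is narrower than 1.19:1, so the crop keeps the full height and trims the width.
Fraction kept = (0.562)/(1.190) ≈ 47.27%, so 52.73% is lost.

52.7%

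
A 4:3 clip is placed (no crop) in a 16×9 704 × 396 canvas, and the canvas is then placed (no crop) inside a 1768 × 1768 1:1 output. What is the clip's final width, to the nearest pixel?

1326 px

Inside the 704×396 canvas the clip is height-limited at 528.00 × 396.00.
16×9 in 1768×1768: fills the width, so the intermediate becomes 1768.00 × 994.50 — a scale of ×2.5114.
Applying the same ×2.5114: 528.00 → 1326.00.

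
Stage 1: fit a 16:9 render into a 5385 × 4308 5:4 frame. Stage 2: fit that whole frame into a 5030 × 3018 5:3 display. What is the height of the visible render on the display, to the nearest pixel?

Inside the 5385×4308 canvas the render is width-limited at 5385.00 × 3029.06.
Second fit — the 5:4 canvas into 5030×3018 spans the height: 3772.50 × 3018.00 (×0.7006 from 5385×4308).
Applying the same ×0.7006: 3029.06 → 2122.03.

2122 px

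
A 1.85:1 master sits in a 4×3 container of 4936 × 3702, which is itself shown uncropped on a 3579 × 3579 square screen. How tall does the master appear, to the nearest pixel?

1935 px

Inside the 4936×3702 canvas the master is width-limited at 4936.00 × 2668.11.
Second fit — the 4×3 canvas into 3579×3579 spans the width: 3579.00 × 2684.25 (×0.7251 from 4936×3702).
Applying the same ×0.7251: 2668.11 → 1934.59.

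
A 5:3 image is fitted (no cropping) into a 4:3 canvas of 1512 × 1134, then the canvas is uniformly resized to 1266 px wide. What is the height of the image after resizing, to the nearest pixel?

At 1512×1134 the image is width-limited, so height = 1512 × 3/5 ≈ 907.20 px.
Resizing to 1266 px wide multiplies everything by 0.8373: 907.20 → 759.60 px.

760 px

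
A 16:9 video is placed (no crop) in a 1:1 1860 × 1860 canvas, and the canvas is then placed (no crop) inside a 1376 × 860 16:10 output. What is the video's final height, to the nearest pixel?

Inside the 1860×1860 canvas the video is width-limited at 1860.00 × 1046.25.
Second fit — the 1:1 canvas into 1376×860 spans the height: 860.00 × 860.00 (×0.4624 from 1860×1860).
Applying the same ×0.4624: 1046.25 → 483.75.

484 px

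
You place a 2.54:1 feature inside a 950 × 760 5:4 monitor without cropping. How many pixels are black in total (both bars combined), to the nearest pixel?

2.54:1 is wider than 5:4, so it spans the full width.
Content height = 950 / 2.540 ≈ 374.0157 px.
760 − 374.0157 = 385.9843 px of bars.
Across the 950-px span: 385.9843 × 950 ≈ 366685 px.

366685 pixels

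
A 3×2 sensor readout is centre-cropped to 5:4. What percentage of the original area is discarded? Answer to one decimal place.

16.7%

5:4 is narrower than 3×2, so the crop keeps the full height and trims the width.
Area ratio = (1.250)/(1.500) = 83.33%; the remaining 16.67% is cropped out.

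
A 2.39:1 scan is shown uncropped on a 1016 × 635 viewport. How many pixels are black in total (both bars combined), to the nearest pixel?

Since 2.390 > 1.600, the scan is width-limited.
That makes the image 425.1046 px tall (1016 / 2.390).
Black = 635 − 425.1046 = 209.8954 px.
That's 209.8954 × 1016 ≈ 213254 black pixels.

213254 pixels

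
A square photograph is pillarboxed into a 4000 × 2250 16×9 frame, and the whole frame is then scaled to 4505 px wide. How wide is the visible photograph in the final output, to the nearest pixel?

2534 px

In the 4000×2250 frame the photograph fills the height: width = 2250 × 1/1 ≈ 2250.00 px.
Scaling 4000 → 4505 is ×1.1262, so the width becomes 2250.00 × 1.1262 ≈ 2534.06 px.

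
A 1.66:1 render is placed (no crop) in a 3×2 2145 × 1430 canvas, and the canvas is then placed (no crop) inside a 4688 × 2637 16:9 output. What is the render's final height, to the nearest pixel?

2383 px

First fit — 1.66:1 into 2145×1430 spans the width: 2145.00 × 1292.17.
Second fit — the 3×2 canvas into 4688×2637 spans the height: 3955.50 × 2637.00 (×1.8441 from 2145×1430).
So the render's height is 1292.17 × 1.8441 ≈ 2382.83.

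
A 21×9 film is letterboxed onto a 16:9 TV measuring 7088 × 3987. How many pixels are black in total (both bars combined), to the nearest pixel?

Since 2.333 > 1.778, the film is width-limited.
The film is 7088 × 9/21 ≈ 3037.7143 px tall.
Leftover height: 3987 − 3037.7143 = 949.2857 px.
Across the 7088-px span: 949.2857 × 7088 ≈ 6728537 px.

6728537 pixels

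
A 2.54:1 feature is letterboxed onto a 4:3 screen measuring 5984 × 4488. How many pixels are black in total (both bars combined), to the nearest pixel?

2.54:1 is wider than 4:3, so it spans the full width.
That makes the image 2355.9055 px tall (5984 / 2.540).
4488 − 2355.9055 = 2132.0945 px of bars.
Across the 5984-px span: 2132.0945 × 5984 ≈ 12758453 px.

12758453 pixels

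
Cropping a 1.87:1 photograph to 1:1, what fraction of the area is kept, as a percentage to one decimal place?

53.5%

Going from 1.87:1 to 1:1 means cutting width while keeping height.
(1.000)/(1.870) ≈ 0.535 of the area survives.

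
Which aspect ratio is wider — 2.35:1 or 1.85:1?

2.35 and 1.85; 2.35 > 1.85.

2.35:1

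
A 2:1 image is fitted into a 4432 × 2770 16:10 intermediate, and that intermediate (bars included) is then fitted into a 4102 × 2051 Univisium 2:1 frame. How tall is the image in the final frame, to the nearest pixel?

2:1 in 4432×2770: fills the width, so the image is 4432.00 × 2216.00.
The 16:10 canvas is height-limited in 4102×2051, giving 3281.60 × 2051.00; scale factor 0.7404.
The image scales with it: height 2216.00 × 0.7404 ≈ 1640.80.

1641 px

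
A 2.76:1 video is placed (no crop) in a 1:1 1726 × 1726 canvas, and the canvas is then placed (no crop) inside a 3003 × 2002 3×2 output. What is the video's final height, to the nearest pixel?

725 px

First fit — 2.76:1 into 1726×1726 spans the width: 1726.00 × 625.36.
1:1 in 3003×2002: fills the height, so the intermediate becomes 2002.00 × 2002.00 — a scale of ×1.1599.
The video scales with it: height 625.36 × 1.1599 ≈ 725.36.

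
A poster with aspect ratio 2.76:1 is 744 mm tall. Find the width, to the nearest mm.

2053 mm

At 2.76:1, 744 × 2.760 ≈ 2053.44.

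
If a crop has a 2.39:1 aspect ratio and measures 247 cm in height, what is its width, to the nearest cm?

At 2.39:1, 247 × 2.390 ≈ 590.33.

590 cm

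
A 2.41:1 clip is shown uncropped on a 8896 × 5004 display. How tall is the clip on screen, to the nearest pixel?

2.41:1 (2.410) > 16×9 (1.778), so the clip fills the width.
The clip is 8896 / 2.410 ≈ 3691.29 px tall.

3691 px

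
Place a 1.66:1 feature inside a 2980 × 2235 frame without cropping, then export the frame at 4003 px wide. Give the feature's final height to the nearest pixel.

Fitted into 2980×2235, the feature spans the width; its height is 2980 / 1.660 ≈ 1795.18 px.
Scaling 2980 → 4003 is ×1.3433, so the height becomes 1795.18 × 1.3433 ≈ 2411.45 px.

2411 px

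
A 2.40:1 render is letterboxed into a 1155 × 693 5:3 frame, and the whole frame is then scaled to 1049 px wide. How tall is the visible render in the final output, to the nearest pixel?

437 px

In the 1155×693 frame the render fills the width: height = 1155 / 2.400 ≈ 481.25 px.
Resizing to 1049 px wide multiplies everything by 0.9082: 481.25 → 437.08 px.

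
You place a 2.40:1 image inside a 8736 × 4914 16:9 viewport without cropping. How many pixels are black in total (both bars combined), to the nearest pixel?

11129664 pixels

2.40:1 is wider than 16:9, so it spans the full width.
That makes the image 3640.0000 px tall (8736 / 2.400).
4914 − 3640.0000 = 1274.0000 px of bars.
Bar area = 1274.0000 × 8736 ≈ 11129664 px.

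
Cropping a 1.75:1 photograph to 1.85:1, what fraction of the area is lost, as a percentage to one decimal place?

5.4%

The width stays; only height is cut (since 1.85:1 is wider than 1.75:1).
Area ratio = (1.750)/(1.850) = 94.59%; the remaining 5.41% is cropped out.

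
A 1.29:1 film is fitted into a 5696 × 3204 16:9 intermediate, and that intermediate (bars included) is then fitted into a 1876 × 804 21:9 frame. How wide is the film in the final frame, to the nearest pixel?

1037 px

1.29:1 in 5696×3204: fills the height, so the film is 4133.16 × 3204.00.
16:9 in 1876×804: fills the height, so the intermediate becomes 1429.33 × 804.00 — a scale of ×0.2509.
So the film's width is 4133.16 × 0.2509 ≈ 1037.16.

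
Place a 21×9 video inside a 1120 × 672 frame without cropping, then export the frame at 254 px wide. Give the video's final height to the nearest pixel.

109 px

In the 1120×672 frame the video fills the width: height = 1120 × 9/21 ≈ 480.00 px.
Scaling 1120 → 254 is ×0.2268, so the height becomes 480.00 × 0.2268 ≈ 108.86 px.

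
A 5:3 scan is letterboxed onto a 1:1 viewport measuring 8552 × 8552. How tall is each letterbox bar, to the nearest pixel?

5:3 is wider than 1:1, so it spans the full width.
The scan is 8552 × 3/5 ≈ 5131.20 px tall.
8552 − 5131.20 = 3420.80 px of bars (1710.40 each).

1710 px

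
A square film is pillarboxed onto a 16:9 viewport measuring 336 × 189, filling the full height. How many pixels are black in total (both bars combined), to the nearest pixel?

27783 pixels

Content width = 189 × 1/1 ≈ 189.0000 px.
Leftover width: 336 − 189.0000 = 147.0000 px.
Bar area = 147.0000 × 189 ≈ 27783 px.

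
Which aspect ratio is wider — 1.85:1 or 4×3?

1.85:1

1.85 and 4×3 = 1.333; 1.85 > 1.333.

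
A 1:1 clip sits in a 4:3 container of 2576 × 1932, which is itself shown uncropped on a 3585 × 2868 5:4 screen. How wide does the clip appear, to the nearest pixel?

2689 px

Inside the 2576×1932 canvas the clip is height-limited at 1932.00 × 1932.00.
4:3 in 3585×2868: fills the width, so the intermediate becomes 3585.00 × 2688.75 — a scale of ×1.3917.
The clip scales with it: width 1932.00 × 1.3917 ≈ 2688.75.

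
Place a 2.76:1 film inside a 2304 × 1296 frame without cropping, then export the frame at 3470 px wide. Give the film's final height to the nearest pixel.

1257 px

At 2304×1296 the film is width-limited, so height = 2304 / 2.760 ≈ 834.78 px.
Scaling 2304 → 3470 is ×1.5061, so the height becomes 834.78 × 1.5061 ≈ 1257.25 px.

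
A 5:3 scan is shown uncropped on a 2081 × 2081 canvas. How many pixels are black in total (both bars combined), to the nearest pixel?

1732224 pixels

Since 1.667 > 1.000, the scan is width-limited.
The scan is 2081 × 3/5 ≈ 1248.6000 px tall.
Black = 2081 − 1248.6000 = 832.4000 px.
Across the 2081-px span: 832.4000 × 2081 ≈ 1732224 px.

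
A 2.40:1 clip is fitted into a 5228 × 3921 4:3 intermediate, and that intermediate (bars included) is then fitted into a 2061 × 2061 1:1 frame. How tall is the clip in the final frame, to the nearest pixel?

859 px

2.40:1 in 5228×3921: fills the width, so the clip is 5228.00 × 2178.33.
4:3 in 2061×2061: fills the width, so the intermediate becomes 2061.00 × 1545.75 — a scale of ×0.3942.
The clip scales with it: height 2178.33 × 0.3942 ≈ 858.75.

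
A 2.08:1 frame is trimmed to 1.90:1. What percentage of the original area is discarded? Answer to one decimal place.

8.7%

The height stays; only width is cut (since 1.90:1 is narrower than 2.08:1).
(1.900)/(2.080) ≈ 0.913 of the area survives, leaving 8.65% discarded.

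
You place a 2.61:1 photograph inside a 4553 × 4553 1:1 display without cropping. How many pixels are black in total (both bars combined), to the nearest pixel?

2.61:1 (2.610) > 1:1 (1.000), so the photograph fills the width.
That makes the image 1744.4444 px tall (4553 / 2.610).
Leftover height: 4553 − 1744.4444 = 2808.5556 px.
That's 2808.5556 × 4553 ≈ 12787353 black pixels.

12787353 pixels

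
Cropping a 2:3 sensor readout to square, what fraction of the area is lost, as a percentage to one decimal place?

33.3%

square is wider than 2:3, so the crop keeps the full width and trims the height.
Area ratio = (0.667)/(1.000) = 66.67%; the remaining 33.33% is cropped out.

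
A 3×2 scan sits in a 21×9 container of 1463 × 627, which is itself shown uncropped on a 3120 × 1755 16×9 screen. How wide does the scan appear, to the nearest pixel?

2006 px

Inside the 1463×627 canvas the scan is height-limited at 940.50 × 627.00.
21×9 in 3120×1755: fills the width, so the intermediate becomes 3120.00 × 1337.14 — a scale of ×2.1326.
The scan scales with it: width 940.50 × 2.1326 ≈ 2005.71.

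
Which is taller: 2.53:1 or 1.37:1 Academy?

1.37:1 Academy

2.53 and 1.37; 2.53 > 1.37. The smaller width-to-height ratio is the taller frame.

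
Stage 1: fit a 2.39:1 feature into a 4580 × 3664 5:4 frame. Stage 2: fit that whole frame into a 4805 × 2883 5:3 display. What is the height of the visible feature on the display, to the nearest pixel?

2.39:1 in 4580×3664: fills the width, so the feature is 4580.00 × 1916.32.
Second fit — the 5:4 canvas into 4805×2883 spans the height: 3603.75 × 2883.00 (×0.7868 from 4580×3664).
So the feature's height is 1916.32 × 0.7868 ≈ 1507.85.

1508 px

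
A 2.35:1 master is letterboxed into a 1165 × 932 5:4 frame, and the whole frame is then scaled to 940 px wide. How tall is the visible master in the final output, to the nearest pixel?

400 px

In the 1165×932 frame the master fills the width: height = 1165 / 2.350 ≈ 495.74 px.
The frame scales by 940/1165 = 0.8069; 495.74 × 0.8069 ≈ 400.00 px.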